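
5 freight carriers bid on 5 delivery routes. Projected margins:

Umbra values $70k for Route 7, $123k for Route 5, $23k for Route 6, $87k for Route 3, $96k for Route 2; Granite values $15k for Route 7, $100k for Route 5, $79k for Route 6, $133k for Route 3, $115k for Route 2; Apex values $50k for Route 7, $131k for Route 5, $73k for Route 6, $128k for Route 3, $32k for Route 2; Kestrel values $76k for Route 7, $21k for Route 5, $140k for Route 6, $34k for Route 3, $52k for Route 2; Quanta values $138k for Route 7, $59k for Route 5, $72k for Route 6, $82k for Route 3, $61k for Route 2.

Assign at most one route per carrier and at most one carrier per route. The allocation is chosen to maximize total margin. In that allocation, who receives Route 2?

Granite receives Route 2.

Treat this as an assignment problem: match each carrier to one route.
Optimal: Umbra→Route 5 ($123k), Granite→Route 2 ($115k), Apex→Route 3 ($128k), Kestrel→Route 6 ($140k), Quanta→Route 7 ($138k) — total 123+115+128+140+138 = $644k.
Max-entry greedy (repeatedly take the single best remaining cell) gives $638k, worse by 6.
Next-best assignment: Umbra→Route 2, Granite→Route 3, Apex→Route 5, Kestrel→Route 6, Quanta→Route 7 = $638k.
Swapping Quanta↔Granite (Quanta→Route 2 $61k, Granite→Route 7 $15k) loses 177.
Checked against all permutations: $644k is optimal.
Granite's own top route is Route 3 ($133k), but forcing Granite→Route 3 and reassigning the rest optimally gives only $638k — worse by 6.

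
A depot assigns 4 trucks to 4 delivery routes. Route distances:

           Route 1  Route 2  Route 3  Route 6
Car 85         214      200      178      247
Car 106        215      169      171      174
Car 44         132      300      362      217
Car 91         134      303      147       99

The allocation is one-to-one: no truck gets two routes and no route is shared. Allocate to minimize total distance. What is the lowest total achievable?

This is the linear assignment problem.
Optimal: Car 85→Route 3 (178 km), Car 106→Route 2 (169 km), Car 44→Route 1 (132 km), Car 91→Route 6 (99 km) — total 178+169+132+99 = 578 km.

Min total: 578 km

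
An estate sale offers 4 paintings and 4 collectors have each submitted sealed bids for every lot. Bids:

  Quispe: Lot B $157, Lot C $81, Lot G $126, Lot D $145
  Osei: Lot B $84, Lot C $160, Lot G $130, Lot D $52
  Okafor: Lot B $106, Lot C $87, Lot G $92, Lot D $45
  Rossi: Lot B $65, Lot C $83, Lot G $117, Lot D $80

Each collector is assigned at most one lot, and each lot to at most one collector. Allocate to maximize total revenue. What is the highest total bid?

Maximum total: $528

Optimal: Quispe→Lot D ($145), Osei→Lot C ($160), Okafor→Lot B ($106), Rossi→Lot G ($117) — total 145+160+106+117 = $528.
Checked against all permutations: $528 is optimal.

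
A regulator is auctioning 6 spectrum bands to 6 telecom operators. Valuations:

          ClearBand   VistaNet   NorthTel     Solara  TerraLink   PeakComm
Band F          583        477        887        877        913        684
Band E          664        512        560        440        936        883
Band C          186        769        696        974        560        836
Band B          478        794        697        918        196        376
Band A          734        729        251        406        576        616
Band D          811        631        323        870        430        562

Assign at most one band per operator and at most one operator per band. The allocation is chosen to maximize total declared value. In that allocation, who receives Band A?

This is the linear assignment problem.
Optimal: ClearBand→Band D ($811M), VistaNet→Band A ($729M), NorthTel→Band F ($887M), Solara→Band B ($918M), TerraLink→Band E ($936M), PeakComm→Band C ($836M) — total 811+729+887+918+936+836 = $5117M.
Max-entry greedy (repeatedly take the single best remaining cell) gives $5018M, worse by 99.
Next-best assignment: ClearBand→Band A, VistaNet→Band B, NorthTel→Band F, Solara→Band D, TerraLink→Band E, PeakComm→Band C = $5057M.
Checked against all permutations: $5117M is optimal.
VistaNet's own top band is Band B ($794M), but forcing VistaNet→Band B and reassigning the rest optimally gives only $5057M — worse by 60.

VistaNet receives Band A.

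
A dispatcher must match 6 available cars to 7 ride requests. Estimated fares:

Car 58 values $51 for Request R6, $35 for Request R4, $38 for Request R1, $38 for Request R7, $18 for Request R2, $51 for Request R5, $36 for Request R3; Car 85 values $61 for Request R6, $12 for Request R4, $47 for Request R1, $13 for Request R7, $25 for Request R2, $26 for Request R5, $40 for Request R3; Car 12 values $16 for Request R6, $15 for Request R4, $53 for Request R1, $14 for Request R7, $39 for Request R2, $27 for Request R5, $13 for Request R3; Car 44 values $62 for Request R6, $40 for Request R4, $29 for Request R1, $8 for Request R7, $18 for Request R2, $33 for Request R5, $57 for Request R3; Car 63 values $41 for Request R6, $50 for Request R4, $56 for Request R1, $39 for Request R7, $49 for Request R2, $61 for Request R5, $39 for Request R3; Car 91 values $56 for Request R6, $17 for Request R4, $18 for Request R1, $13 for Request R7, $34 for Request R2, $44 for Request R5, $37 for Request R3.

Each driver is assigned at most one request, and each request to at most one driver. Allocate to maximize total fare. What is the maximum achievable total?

Optimal: Car 58→Request R5 ($51), Car 85→Request R6 ($61), Car 12→Request R1 ($53), Car 44→Request R3 ($57), Car 63→Request R4 ($50), Car 91→Request R2 ($34) — total 51+61+53+57+50+34 = $306.
Max-entry greedy (repeatedly take the single best remaining cell) gives $288, worse by 18.
Next-best assignment: Car 58→Request R7, Car 85→Request R6, Car 12→Request R1, Car 44→Request R3, Car 63→Request R5, Car 91→Request R2 = $304.

Max total: $306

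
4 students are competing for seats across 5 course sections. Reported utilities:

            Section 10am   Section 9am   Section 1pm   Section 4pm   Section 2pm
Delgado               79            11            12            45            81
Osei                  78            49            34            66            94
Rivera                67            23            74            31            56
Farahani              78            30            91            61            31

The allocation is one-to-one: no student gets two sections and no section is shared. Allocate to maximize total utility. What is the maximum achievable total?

Max total: 308 points

Optimal: Delgado→Section 10am (79 points), Osei→Section 2pm (94 points), Rivera→Section 1pm (74 points), Farahani→Section 4pm (61 points) — total 79+94+74+61 = 308 points.
Column-greedy (each section in turn goes to its best remaining student) gives 250 points, worse by 58.
Swapping Delgado↔Rivera (Delgado→Section 1pm 12 points, Rivera→Section 10am 67 points) loses 74.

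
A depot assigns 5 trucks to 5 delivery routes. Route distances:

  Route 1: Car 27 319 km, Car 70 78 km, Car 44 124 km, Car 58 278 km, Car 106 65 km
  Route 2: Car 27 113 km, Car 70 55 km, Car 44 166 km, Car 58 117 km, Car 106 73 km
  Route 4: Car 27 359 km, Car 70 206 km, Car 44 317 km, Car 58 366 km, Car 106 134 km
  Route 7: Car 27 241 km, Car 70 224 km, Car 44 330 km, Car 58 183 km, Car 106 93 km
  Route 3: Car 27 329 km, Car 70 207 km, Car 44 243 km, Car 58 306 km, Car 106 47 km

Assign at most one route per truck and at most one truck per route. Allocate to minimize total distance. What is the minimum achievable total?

Minimum total: 673 km

This is the linear assignment problem.
Optimal: Car 27→Route 2 (113 km), Car 70→Route 4 (206 km), Car 44→Route 1 (124 km), Car 58→Route 7 (183 km), Car 106→Route 3 (47 km) — total 113+206+124+183+47 = 673 km.
Column-greedy (each route in turn goes to its cheapest remaining truck) gives 949 km, worse by 276.
Swapping Car 106↔Car 44 (Car 106→Route 1 65 km, Car 44→Route 3 243 km) adds 137.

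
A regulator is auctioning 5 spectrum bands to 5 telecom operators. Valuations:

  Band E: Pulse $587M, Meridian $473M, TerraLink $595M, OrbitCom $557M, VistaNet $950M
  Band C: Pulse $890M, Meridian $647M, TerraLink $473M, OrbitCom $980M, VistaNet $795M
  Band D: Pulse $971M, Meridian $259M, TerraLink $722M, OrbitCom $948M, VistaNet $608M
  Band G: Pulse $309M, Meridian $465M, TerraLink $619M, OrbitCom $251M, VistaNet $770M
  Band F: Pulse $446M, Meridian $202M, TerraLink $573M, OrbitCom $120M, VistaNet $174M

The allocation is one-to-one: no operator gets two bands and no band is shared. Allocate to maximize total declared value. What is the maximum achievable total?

Max total: $3939M

This is a one-to-one assignment (maximum-weight bipartite matching).
Optimal: Pulse→Band D ($971M), Meridian→Band G ($465M), TerraLink→Band F ($573M), OrbitCom→Band C ($980M), VistaNet→Band E ($950M) — total 971+465+573+980+950 = $3939M.
Column-greedy (each band in turn goes to its best remaining operator) gives $3722M, worse by 217.
Next-best assignment: Pulse→Band C, Meridian→Band G, TerraLink→Band F, OrbitCom→Band D, VistaNet→Band E = $3826M.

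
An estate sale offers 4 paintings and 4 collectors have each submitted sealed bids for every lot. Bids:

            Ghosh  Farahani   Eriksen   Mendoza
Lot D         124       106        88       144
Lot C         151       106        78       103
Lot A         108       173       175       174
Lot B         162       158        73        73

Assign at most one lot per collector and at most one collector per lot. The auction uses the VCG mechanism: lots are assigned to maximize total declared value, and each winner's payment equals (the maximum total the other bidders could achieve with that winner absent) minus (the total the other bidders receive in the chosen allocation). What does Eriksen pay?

Eriksen pays $30.

Efficient allocation: Ghosh→Lot C ($151), Farahani→Lot B ($158), Eriksen→Lot A ($175), Mendoza→Lot D ($144); total welfare W = $628.
Eriksen receives Lot A at value $175, so the others get W − 175 = $453.
Without Eriksen: best allocation of the remaining 3 bidders over all 4 lots is Ghosh→Lot C ($151), Farahani→Lot B ($158), Mendoza→Lot A ($174), total $483.
VCG payment = (others' best without Eriksen) − (others' welfare with Eriksen) = 483 − 453 = $30.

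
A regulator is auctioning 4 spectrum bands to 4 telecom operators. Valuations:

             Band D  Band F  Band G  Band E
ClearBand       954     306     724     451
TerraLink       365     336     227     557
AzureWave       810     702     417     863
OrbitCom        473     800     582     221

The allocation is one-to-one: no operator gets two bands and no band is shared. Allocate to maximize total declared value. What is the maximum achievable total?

Optimal: ClearBand→Band G ($724M), TerraLink→Band E ($557M), AzureWave→Band D ($810M), OrbitCom→Band F ($800M) — total 724+557+810+800 = $2891M.
Next-best assignment: ClearBand→Band D, TerraLink→Band G, AzureWave→Band E, OrbitCom→Band F = $2844M.
Checked against all permutations: $2891M is optimal.

Max total: $2891M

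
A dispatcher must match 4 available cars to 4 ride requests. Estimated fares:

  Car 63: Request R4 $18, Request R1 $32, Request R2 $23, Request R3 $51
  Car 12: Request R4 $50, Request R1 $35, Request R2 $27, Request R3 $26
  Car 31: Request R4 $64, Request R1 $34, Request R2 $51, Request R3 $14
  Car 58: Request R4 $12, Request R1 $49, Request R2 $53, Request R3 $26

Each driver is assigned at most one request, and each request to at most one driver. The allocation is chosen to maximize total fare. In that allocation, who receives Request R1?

Optimal: Car 63→Request R3 ($51), Car 12→Request R1 ($35), Car 31→Request R4 ($64), Car 58→Request R2 ($53) — total 51+35+64+53 = $203.
Next-best assignment: Car 63→Request R3, Car 12→Request R4, Car 31→Request R2, Car 58→Request R1 = $201.
Every other assignment is strictly worse.
Car 12's own top request is Request R4 ($50), but forcing Car 12→Request R4 and reassigning the rest optimally gives only $201 — worse by 2.

Car 12 receives Request R1.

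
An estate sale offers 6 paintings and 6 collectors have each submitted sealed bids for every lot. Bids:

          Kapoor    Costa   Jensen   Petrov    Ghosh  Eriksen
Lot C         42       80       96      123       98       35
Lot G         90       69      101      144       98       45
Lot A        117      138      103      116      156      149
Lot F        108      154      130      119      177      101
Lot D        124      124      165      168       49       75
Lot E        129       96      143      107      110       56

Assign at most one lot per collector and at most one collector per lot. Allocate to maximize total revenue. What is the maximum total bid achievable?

Optimal: Kapoor→Lot E ($129), Costa→Lot C ($80), Jensen→Lot D ($165), Petrov→Lot G ($144), Ghosh→Lot F ($177), Eriksen→Lot A ($149) — total 129+80+165+144+177+149 = $844.
Max-entry greedy (repeatedly take the single best remaining cell) gives $807, worse by 37.
Swapping Eriksen↔Jensen (Eriksen→Lot D $75, Jensen→Lot A $103) loses 136.
No other one-to-one assignment exceeds $844.

Maximum total: $844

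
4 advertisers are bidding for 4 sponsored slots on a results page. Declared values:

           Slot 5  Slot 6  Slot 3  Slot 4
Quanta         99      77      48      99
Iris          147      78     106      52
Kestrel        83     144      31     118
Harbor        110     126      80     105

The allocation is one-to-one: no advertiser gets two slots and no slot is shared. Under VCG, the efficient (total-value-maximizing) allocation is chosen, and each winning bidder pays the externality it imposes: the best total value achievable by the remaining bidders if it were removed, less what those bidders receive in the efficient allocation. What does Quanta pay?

Quanta pays $25.

Efficient allocation: Quanta→Slot 4 ($99), Iris→Slot 5 ($147), Kestrel→Slot 6 ($144), Harbor→Slot 3 ($80); total welfare W = $470.
Quanta receives Slot 4 at value $99, so the others get W − 99 = $371.
Without Quanta: best allocation of the remaining 3 bidders over all 4 slots is Iris→Slot 5 ($147), Kestrel→Slot 6 ($144), Harbor→Slot 4 ($105), total $396.
VCG payment = (others' best without Quanta) − (others' welfare with Quanta) = 396 − 371 = $25.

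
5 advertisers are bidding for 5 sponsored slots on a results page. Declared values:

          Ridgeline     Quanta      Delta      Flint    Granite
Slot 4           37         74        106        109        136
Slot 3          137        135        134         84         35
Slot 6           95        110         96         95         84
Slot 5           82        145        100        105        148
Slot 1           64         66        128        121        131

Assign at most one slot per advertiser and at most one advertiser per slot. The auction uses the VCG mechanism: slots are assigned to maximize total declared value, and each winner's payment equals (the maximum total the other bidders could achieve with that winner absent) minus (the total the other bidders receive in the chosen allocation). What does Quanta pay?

Quanta pays $26.

Efficient allocation: Ridgeline→Slot 3 ($137), Quanta→Slot 5 ($145), Delta→Slot 1 ($128), Flint→Slot 6 ($95), Granite→Slot 4 ($136); total welfare W = $641.
Quanta receives Slot 5 at value $145, so the others get W − 145 = $496.
Without Quanta: best allocation of the remaining 4 bidders over all 5 slots is Ridgeline→Slot 3 ($137), Delta→Slot 1 ($128), Flint→Slot 4 ($109), Granite→Slot 5 ($148), total $522.
VCG payment = (others' best without Quanta) − (others' welfare with Quanta) = 522 − 496 = $26.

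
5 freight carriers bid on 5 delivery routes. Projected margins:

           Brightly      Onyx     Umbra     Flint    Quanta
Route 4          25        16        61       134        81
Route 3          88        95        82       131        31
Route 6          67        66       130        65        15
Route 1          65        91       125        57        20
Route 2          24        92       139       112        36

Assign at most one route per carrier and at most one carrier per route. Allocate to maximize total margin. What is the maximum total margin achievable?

Optimal: Brightly→Route 6 ($67k), Onyx→Route 1 ($91k), Umbra→Route 2 ($139k), Flint→Route 3 ($131k), Quanta→Route 4 ($81k) — total 67+91+139+131+81 = $509k.
Column-greedy (each route in turn goes to its best remaining carrier) gives $460k, worse by 49.
Next-best assignment: Brightly→Route 3, Onyx→Route 1, Umbra→Route 6, Flint→Route 2, Quanta→Route 4 = $502k.

Max total: $509k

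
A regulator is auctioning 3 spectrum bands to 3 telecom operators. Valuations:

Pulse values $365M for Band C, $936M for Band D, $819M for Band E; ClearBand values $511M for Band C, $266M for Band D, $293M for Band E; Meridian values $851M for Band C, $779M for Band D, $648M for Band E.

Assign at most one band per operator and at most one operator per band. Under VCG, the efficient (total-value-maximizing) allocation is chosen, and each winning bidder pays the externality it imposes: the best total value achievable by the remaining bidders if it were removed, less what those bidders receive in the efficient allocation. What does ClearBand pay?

Efficient allocation: Pulse→Band E ($819M), ClearBand→Band C ($511M), Meridian→Band D ($779M); total welfare W = $2109M.
ClearBand receives Band C at value $511M, so the others get W − 511 = $1598M.
Without ClearBand: best allocation of the remaining 2 bidders over all 3 bands is Pulse→Band D ($936M), Meridian→Band C ($851M), total $1787M.
VCG payment = (others' best without ClearBand) − (others' welfare with ClearBand) = 1787 − 1598 = $189M.

ClearBand pays $189M.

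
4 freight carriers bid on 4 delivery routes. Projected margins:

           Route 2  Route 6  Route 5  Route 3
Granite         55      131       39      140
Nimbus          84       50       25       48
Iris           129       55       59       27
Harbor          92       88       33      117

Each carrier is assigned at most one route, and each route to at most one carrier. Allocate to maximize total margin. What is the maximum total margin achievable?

This is a one-to-one assignment (maximum-weight bipartite matching).
Optimal: Granite→Route 6 ($131k), Nimbus→Route 5 ($25k), Iris→Route 2 ($129k), Harbor→Route 3 ($117k) — total 131+25+129+117 = $402k.
Max-entry greedy (repeatedly take the single best remaining cell) gives $382k, worse by 20.
Next-best assignment: Granite→Route 6, Nimbus→Route 2, Iris→Route 5, Harbor→Route 3 = $391k.
Checked against all permutations: $402k is optimal.

Maximum total: $402k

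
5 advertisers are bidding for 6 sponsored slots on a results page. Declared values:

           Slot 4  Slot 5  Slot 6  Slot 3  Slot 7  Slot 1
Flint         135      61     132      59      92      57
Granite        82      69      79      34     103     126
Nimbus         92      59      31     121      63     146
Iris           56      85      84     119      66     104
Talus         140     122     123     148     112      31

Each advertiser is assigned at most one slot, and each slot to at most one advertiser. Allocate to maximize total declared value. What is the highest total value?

Max total: $640

Optimal: Flint→Slot 6 ($132), Granite→Slot 7 ($103), Nimbus→Slot 1 ($146), Iris→Slot 3 ($119), Talus→Slot 4 ($140) — total 132+103+146+119+140 = $640.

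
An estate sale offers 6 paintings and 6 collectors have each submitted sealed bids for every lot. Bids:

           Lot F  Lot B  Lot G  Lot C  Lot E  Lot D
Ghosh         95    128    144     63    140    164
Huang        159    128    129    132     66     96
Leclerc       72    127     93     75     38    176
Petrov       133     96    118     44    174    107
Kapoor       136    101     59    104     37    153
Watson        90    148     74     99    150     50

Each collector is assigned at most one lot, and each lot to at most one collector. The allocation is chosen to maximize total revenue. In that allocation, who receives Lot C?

This is a one-to-one assignment (maximum-weight bipartite matching).
Optimal: Ghosh→Lot G ($144), Huang→Lot C ($132), Leclerc→Lot D ($176), Petrov→Lot E ($174), Kapoor→Lot F ($136), Watson→Lot B ($148) — total 144+132+176+174+136+148 = $910.
Row-greedy (each collector in turn takes its best remaining lot) gives $802, worse by 108.
Huang's own top lot is Lot F ($159), but forcing Huang→Lot F and reassigning the rest optimally gives only $905 — worse by 5.

Huang receives Lot C.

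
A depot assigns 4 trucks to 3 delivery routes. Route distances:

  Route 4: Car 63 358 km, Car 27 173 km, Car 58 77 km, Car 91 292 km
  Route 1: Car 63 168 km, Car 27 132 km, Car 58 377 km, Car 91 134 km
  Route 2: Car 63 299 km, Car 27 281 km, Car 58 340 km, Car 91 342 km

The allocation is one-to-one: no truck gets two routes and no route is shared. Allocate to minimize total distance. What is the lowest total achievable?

This is a one-to-one assignment (minimum-cost bipartite matching).
Optimal: Car 58→Route 4 (77 km), Car 91→Route 1 (134 km), Car 27→Route 2 (281 km) — total 77+134+281 = 492 km.
Column-greedy (each route in turn goes to its cheapest remaining truck) gives 508 km, worse by 16.

Minimum total: 492 km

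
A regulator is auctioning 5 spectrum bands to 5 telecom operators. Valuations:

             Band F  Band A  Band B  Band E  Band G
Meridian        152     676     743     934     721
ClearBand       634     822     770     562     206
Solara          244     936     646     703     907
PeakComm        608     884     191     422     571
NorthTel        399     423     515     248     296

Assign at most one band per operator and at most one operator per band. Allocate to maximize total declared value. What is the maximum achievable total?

Optimal: Meridian→Band E ($934M), ClearBand→Band B ($770M), Solara→Band G ($907M), PeakComm→Band A ($884M), NorthTel→Band F ($399M) — total 934+770+907+884+399 = $3894M.
Row-greedy (each operator in turn takes its best remaining band) gives $3786M, worse by 108.
Swapping PeakComm↔NorthTel (PeakComm→Band F $608M, NorthTel→Band A $423M) loses 252.

Max total: $3894M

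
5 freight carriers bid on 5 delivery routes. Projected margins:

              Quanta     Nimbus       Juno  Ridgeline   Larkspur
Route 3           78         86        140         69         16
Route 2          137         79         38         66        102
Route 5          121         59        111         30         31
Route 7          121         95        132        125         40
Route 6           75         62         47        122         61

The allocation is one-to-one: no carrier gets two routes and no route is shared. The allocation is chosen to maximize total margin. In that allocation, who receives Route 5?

Quanta receives Route 5.

This is a one-to-one assignment (maximum-weight bipartite matching).
Optimal: Quanta→Route 5 ($121k), Nimbus→Route 7 ($95k), Juno→Route 3 ($140k), Ridgeline→Route 6 ($122k), Larkspur→Route 2 ($102k) — total 121+95+140+122+102 = $580k.
Row-greedy (each carrier in turn takes its best remaining route) gives $525k, worse by 55.
Next-best assignment: Quanta→Route 5, Nimbus→Route 3, Juno→Route 7, Ridgeline→Route 6, Larkspur→Route 2 = $563k.
Quanta's own top route is Route 2 ($137k), but forcing Quanta→Route 2 and reassigning the rest optimally gives only $525k — worse by 55.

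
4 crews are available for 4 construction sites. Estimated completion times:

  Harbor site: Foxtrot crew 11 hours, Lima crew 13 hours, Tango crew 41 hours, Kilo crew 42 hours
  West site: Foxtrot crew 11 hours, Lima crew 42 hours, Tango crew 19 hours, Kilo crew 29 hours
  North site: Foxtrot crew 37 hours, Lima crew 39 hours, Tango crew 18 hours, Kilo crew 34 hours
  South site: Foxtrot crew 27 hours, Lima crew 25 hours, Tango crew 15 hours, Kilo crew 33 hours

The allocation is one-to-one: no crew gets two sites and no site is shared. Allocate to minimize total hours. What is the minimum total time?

Minimum total: 73 hours

Optimal: Foxtrot crew→West site (11 hours), Lima crew→Harbor site (13 hours), Tango crew→South site (15 hours), Kilo crew→North site (34 hours) — total 11+13+15+34 = 73 hours.
Row-greedy (each crew in turn takes its cheapest remaining site) gives 83 hours, worse by 10.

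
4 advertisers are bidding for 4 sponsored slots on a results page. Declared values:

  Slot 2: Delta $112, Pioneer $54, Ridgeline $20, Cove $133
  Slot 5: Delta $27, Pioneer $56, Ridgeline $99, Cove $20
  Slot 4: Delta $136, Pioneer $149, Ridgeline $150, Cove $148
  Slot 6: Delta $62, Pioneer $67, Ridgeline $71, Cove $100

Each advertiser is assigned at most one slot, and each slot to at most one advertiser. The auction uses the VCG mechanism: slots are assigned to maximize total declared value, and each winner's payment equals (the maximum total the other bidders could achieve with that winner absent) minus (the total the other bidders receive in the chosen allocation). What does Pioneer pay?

Pioneer pays $57.

Efficient allocation: Delta→Slot 2 ($112), Pioneer→Slot 4 ($149), Ridgeline→Slot 5 ($99), Cove→Slot 6 ($100); total welfare W = $460.
Pioneer receives Slot 4 at value $149, so the others get W − 149 = $311.
Without Pioneer: best allocation of the remaining 3 bidders over all 4 slots is Delta→Slot 4 ($136), Ridgeline→Slot 5 ($99), Cove→Slot 2 ($133), total $368.
VCG payment = (others' best without Pioneer) − (others' welfare with Pioneer) = 368 − 311 = $57.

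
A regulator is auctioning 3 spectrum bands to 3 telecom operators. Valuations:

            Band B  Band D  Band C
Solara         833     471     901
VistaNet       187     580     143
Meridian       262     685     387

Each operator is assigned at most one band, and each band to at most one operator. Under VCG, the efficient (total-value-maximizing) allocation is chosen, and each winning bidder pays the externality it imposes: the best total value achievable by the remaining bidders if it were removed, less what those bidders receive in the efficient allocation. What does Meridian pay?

Efficient allocation: Solara→Band B ($833M), VistaNet→Band D ($580M), Meridian→Band C ($387M); total welfare W = $1800M.
Meridian receives Band C at value $387M, so the others get W − 387 = $1413M.
Without Meridian: best allocation of the remaining 2 bidders over all 3 bands is Solara→Band C ($901M), VistaNet→Band D ($580M), total $1481M.
VCG payment = (others' best without Meridian) − (others' welfare with Meridian) = 1481 − 1413 = $68M.

Meridian pays $68M.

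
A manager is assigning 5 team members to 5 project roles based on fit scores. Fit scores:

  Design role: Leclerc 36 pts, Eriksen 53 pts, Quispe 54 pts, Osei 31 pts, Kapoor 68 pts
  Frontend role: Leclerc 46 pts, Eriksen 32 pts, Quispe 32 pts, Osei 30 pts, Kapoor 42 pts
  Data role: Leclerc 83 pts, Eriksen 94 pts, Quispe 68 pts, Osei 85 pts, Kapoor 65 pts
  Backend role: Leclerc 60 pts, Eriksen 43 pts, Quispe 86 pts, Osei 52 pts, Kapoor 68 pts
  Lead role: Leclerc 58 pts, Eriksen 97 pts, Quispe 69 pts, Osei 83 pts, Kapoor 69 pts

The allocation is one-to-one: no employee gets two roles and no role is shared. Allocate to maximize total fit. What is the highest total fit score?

Optimal: Leclerc→Frontend role (46 pts), Eriksen→Lead role (97 pts), Quispe→Backend role (86 pts), Osei→Data role (85 pts), Kapoor→Design role (68 pts) — total 46+97+86+85+68 = 382 pts.
Row-greedy (each employee in turn takes its best remaining role) gives 339 pts, worse by 43.
Next-best assignment: Leclerc→Frontend role, Eriksen→Data role, Quispe→Backend role, Osei→Lead role, Kapoor→Design role = 377 pts.
Every other assignment is strictly worse.

Maximum total: 382 pts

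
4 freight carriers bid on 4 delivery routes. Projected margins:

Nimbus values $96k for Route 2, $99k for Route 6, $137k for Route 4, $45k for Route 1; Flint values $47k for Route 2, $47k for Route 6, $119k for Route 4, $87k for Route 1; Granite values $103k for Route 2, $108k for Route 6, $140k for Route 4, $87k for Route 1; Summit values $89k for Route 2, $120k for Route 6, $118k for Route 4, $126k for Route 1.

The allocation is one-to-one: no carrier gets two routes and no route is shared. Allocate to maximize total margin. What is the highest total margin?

Max total: $449k

Treat this as an assignment problem: match each carrier to one route.
Optimal: Nimbus→Route 2 ($96k), Flint→Route 4 ($119k), Granite→Route 6 ($108k), Summit→Route 1 ($126k) — total 96+119+108+126 = $449k.
Row-greedy (each carrier in turn takes its best remaining route) gives $421k, worse by 28.
Next-best assignment: Nimbus→Route 6, Flint→Route 4, Granite→Route 2, Summit→Route 1 = $447k.
Checked against all permutations: $449k is optimal.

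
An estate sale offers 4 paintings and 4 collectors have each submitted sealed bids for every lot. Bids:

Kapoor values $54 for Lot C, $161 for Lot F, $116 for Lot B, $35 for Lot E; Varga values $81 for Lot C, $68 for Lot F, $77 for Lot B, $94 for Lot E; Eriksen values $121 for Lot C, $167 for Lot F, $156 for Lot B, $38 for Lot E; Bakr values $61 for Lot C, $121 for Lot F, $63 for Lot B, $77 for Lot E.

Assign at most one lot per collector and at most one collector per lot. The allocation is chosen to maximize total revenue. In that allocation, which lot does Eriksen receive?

Optimal: Kapoor→Lot F ($161), Varga→Lot C ($81), Eriksen→Lot B ($156), Bakr→Lot E ($77) — total 161+81+156+77 = $475.
Next-best assignment: Kapoor→Lot F, Varga→Lot E, Eriksen→Lot B, Bakr→Lot C = $472.
Every other assignment is strictly worse.
Eriksen's own top lot is Lot F ($167), but forcing Eriksen→Lot F and reassigning the rest optimally gives only $441 — worse by 34.

Eriksen receives Lot B.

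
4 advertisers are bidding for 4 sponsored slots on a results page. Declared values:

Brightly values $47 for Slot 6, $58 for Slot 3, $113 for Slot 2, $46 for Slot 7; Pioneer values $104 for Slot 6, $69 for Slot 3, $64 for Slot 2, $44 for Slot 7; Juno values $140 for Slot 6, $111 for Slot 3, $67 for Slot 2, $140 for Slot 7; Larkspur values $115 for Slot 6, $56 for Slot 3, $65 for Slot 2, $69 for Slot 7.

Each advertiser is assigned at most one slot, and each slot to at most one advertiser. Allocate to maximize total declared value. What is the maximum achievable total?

This is a one-to-one assignment (maximum-weight bipartite matching).
Optimal: Brightly→Slot 2 ($113), Pioneer→Slot 3 ($69), Juno→Slot 7 ($140), Larkspur→Slot 6 ($115) — total 113+69+140+115 = $437.
Row-greedy (each advertiser in turn takes its best remaining slot) gives $413, worse by 24.
Swapping Brightly↔Larkspur (Brightly→Slot 6 $47, Larkspur→Slot 2 $65) loses 116.
No other one-to-one assignment exceeds $437.

Maximum total: $437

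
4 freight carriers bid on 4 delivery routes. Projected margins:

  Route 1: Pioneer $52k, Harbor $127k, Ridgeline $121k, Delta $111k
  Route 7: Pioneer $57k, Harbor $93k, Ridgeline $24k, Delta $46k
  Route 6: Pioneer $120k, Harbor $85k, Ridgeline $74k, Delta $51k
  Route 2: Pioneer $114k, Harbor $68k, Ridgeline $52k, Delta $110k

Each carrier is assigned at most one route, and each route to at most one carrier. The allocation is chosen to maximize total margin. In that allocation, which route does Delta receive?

Delta receives Route 2.

Optimal: Pioneer→Route 6 ($120k), Harbor→Route 7 ($93k), Ridgeline→Route 1 ($121k), Delta→Route 2 ($110k) — total 120+93+121+110 = $444k.
Max-entry greedy (repeatedly take the single best remaining cell) gives $381k, worse by 63.
Swapping Delta↔Pioneer (Delta→Route 6 $51k, Pioneer→Route 2 $114k) loses 65.
Delta's own top route is Route 1 ($111k), but forcing Delta→Route 1 and reassigning the rest optimally gives only $392k — worse by 52.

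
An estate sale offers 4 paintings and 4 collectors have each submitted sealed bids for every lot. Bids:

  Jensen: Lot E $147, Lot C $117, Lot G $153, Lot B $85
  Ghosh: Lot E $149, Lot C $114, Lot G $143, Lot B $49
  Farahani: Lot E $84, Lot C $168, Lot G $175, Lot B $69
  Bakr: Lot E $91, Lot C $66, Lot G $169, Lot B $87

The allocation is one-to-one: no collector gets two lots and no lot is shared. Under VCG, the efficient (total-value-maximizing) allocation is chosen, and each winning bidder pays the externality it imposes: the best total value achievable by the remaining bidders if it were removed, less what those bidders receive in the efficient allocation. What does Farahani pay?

Farahani pays $32.

Efficient allocation: Jensen→Lot B ($85), Ghosh→Lot E ($149), Farahani→Lot C ($168), Bakr→Lot G ($169); total welfare W = $571.
Farahani receives Lot C at value $168, so the others get W − 168 = $403.
Without Farahani: best allocation of the remaining 3 bidders over all 4 lots is Jensen→Lot C ($117), Ghosh→Lot E ($149), Bakr→Lot G ($169), total $435.
VCG payment = (others' best without Farahani) − (others' welfare with Farahani) = 435 − 403 = $32.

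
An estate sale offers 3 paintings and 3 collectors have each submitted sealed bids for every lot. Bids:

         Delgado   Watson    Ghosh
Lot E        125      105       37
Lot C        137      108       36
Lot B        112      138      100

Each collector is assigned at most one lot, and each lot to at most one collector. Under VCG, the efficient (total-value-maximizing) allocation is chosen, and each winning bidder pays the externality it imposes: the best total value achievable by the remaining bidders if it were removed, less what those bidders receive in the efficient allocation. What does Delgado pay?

Delgado pays $3.

Efficient allocation: Delgado→Lot C ($137), Watson→Lot E ($105), Ghosh→Lot B ($100); total welfare W = $342.
Delgado receives Lot C at value $137, so the others get W − 137 = $205.
Without Delgado: best allocation of the remaining 2 bidders over all 3 lots is Watson→Lot C ($108), Ghosh→Lot B ($100), total $208.
VCG payment = (others' best without Delgado) − (others' welfare with Delgado) = 208 − 205 = $3.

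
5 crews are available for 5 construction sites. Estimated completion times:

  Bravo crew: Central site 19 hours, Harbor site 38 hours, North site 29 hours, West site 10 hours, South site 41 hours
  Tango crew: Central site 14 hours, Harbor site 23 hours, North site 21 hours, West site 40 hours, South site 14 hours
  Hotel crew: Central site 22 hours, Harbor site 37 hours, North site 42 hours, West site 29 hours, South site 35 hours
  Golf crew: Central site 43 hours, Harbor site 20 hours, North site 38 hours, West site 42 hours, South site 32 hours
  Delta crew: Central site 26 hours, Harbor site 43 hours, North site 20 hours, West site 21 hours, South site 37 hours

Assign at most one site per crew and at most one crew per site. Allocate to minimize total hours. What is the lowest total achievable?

Minimum total: 86 hours

This is a one-to-one assignment (minimum-cost bipartite matching).
Optimal: Bravo crew→West site (10 hours), Tango crew→South site (14 hours), Hotel crew→Central site (22 hours), Golf crew→Harbor site (20 hours), Delta crew→North site (20 hours) — total 10+14+22+20+20 = 86 hours.
Row-greedy (each crew in turn takes its cheapest remaining site) gives 99 hours, worse by 13.
Next-best assignment: Bravo crew→West site, Tango crew→Central site, Hotel crew→South site, Golf crew→Harbor site, Delta crew→North site = 99 hours.
Every other assignment is strictly worse.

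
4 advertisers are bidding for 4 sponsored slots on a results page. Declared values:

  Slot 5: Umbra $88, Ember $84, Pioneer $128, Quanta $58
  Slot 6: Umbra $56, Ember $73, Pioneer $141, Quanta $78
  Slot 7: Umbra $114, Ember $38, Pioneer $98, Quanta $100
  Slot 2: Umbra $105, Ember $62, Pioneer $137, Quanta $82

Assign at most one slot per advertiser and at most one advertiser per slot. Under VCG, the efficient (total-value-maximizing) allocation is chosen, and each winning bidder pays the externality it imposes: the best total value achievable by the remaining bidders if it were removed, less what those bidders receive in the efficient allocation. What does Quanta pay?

Efficient allocation: Umbra→Slot 2 ($105), Ember→Slot 5 ($84), Pioneer→Slot 6 ($141), Quanta→Slot 7 ($100); total welfare W = $430.
Quanta receives Slot 7 at value $100, so the others get W − 100 = $330.
Without Quanta: best allocation of the remaining 3 bidders over all 4 slots is Umbra→Slot 7 ($114), Ember→Slot 5 ($84), Pioneer→Slot 6 ($141), total $339.
VCG payment = (others' best without Quanta) − (others' welfare with Quanta) = 339 − 330 = $9.

Quanta pays $9.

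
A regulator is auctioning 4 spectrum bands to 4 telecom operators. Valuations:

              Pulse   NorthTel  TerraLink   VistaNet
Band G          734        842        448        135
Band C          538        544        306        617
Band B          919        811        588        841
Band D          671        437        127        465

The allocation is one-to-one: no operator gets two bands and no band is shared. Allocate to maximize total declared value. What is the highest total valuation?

Maximum total: $2718M

Optimal: Pulse→Band D ($671M), NorthTel→Band G ($842M), TerraLink→Band B ($588M), VistaNet→Band C ($617M) — total 671+842+588+617 = $2718M.
Column-greedy (each band in turn goes to its best remaining operator) gives $2505M, worse by 213.
Next-best assignment: Pulse→Band D, NorthTel→Band G, TerraLink→Band C, VistaNet→Band B = $2660M.
Swapping TerraLink↔NorthTel (TerraLink→Band G $448M, NorthTel→Band B $811M) loses 171.
Checked against all permutations: $2718M is optimal.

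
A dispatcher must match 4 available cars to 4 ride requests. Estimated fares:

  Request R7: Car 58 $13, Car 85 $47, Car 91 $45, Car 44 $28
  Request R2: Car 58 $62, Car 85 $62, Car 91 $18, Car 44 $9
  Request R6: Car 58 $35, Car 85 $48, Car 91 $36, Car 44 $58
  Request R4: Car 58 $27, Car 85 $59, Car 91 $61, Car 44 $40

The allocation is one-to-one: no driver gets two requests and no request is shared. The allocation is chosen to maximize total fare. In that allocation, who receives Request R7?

Car 85 receives Request R7.

Optimal: Car 58→Request R2 ($62), Car 85→Request R7 ($47), Car 91→Request R4 ($61), Car 44→Request R6 ($58) — total 62+47+61+58 = $228.
Row-greedy (each driver in turn takes its best remaining request) gives $224, worse by 4.
Next-best assignment: Car 58→Request R2, Car 85→Request R4, Car 91→Request R7, Car 44→Request R6 = $224.
Checked against all permutations: $228 is optimal.
Car 85's own top request is Request R2 ($62), but forcing Car 85→Request R2 and reassigning the rest optimally gives only $194 — worse by 34.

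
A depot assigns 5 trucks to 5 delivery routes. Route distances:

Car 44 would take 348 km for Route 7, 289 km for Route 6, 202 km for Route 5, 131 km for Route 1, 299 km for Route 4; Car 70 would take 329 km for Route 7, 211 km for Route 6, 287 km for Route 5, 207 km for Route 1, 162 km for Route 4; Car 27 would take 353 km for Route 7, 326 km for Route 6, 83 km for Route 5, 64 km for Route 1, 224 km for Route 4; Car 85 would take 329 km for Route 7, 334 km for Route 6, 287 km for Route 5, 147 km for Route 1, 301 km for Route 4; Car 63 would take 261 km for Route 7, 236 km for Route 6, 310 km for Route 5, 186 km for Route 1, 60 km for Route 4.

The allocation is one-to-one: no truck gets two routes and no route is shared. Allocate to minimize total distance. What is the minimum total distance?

Min total: 814 km

This is the linear assignment problem.
Optimal: Car 44→Route 1 (131 km), Car 70→Route 6 (211 km), Car 27→Route 5 (83 km), Car 85→Route 7 (329 km), Car 63→Route 4 (60 km) — total 131+211+83+329+60 = 814 km.
Column-greedy (each route in turn goes to its cheapest remaining truck) gives 987 km, worse by 173.
Every other assignment is strictly worse.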